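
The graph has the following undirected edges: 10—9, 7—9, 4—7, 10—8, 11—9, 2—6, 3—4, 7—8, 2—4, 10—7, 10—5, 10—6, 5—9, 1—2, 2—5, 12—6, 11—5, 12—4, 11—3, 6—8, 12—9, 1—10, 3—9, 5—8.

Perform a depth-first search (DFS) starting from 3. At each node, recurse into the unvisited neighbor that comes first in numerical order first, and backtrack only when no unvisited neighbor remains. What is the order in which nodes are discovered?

3, 4, 2, 1, 10, 5, 8, 6, 12, 9, 7, 11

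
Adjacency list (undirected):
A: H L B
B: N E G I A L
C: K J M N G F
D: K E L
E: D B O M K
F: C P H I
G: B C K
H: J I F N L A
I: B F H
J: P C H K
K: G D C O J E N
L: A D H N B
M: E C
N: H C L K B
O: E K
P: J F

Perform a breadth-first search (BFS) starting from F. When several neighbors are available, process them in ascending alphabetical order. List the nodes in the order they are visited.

Visit F; enqueue C, H, I, P → queue [C, H, I, P]
Visit C; enqueue G, J, K, M, N → queue [H, I, P, G, J, K, M, N]
Visit H; enqueue A, L → queue [I, P, G, J, K, M, N, A, L]
Visit I; enqueue B → queue [P, G, J, K, M, N, A, L, B]
Visit P → queue [G, J, K, M, N, A, L, B]
Visit G → queue [J, K, M, N, A, L, B]
Visit J → queue [K, M, N, A, L, B]
Visit K; enqueue D, E, O → queue [M, N, A, L, B, D, E, O]
Visit M → queue [N, A, L, B, D, E, O]
Visit N → queue [A, L, B, D, E, O]
Visit A → queue [L, B, D, E, O]
Visit L → queue [B, D, E, O]
Visit B → queue [D, E, O]
Visit D → queue [E, O]
Visit E → queue [O]
Visit O → queue []

F C H I P G J K M N A L B D E O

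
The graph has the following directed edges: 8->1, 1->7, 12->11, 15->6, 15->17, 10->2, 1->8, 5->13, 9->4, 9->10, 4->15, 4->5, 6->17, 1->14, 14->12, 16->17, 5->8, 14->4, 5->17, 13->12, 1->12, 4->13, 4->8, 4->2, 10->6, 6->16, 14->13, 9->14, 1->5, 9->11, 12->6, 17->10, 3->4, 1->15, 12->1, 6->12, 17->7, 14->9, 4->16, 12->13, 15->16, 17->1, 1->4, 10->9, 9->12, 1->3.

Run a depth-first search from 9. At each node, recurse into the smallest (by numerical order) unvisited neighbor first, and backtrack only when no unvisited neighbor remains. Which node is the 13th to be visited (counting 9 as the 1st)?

Visit 9
9 → 4
4 → 2
4 → 5
5 → 8
8 → 1
1 → 3
1 → 7
1 → 12
12 → 6
6 → 16
16 → 17
17 → 10
12 → 11
12 → 13
1 → 14
1 → 15

Visit order: 9, 4, 2, 5, 8, 1, 3, 7, 12, 6, 16, 17, 10, 11, 13, 14, 15

10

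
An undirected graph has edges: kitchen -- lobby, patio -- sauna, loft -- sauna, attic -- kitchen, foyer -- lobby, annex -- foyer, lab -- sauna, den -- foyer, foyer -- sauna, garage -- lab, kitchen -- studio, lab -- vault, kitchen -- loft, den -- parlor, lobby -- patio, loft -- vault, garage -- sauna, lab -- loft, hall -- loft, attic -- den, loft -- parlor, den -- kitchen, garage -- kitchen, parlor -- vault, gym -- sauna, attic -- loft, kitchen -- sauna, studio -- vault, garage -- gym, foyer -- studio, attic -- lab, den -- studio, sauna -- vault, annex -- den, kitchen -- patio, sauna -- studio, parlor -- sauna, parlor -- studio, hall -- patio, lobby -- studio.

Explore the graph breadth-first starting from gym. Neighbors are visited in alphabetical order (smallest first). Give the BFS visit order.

gym, garage, sauna, kitchen, lab, foyer, loft, parlor, patio, studio, vault, attic, den, lobby, annex, hall

Visit gym; enqueue garage, sauna → queue [garage, sauna]
Visit garage; enqueue kitchen, lab → queue [sauna, kitchen, lab]
Visit sauna; enqueue foyer, loft, parlor, patio, studio, vault → queue [kitchen, lab, foyer, loft, parlor, patio, studio, vault]
Visit kitchen; enqueue attic, den, lobby → queue [lab, foyer, loft, parlor, patio, studio, vault, attic, den, lobby]
Visit lab → queue [foyer, loft, parlor, patio, studio, vault, attic, den, lobby]
Visit foyer; enqueue annex → queue [loft, parlor, patio, studio, vault, attic, den, lobby, annex]
Visit loft; enqueue hall → queue [parlor, patio, studio, vault, attic, den, lobby, annex, hall]
Visit parlor → queue [patio, studio, vault, attic, den, lobby, annex, hall]
Visit patio → queue [studio, vault, attic, den, lobby, annex, hall]
Visit studio → queue [vault, attic, den, lobby, annex, hall]
Visit vault → queue [attic, den, lobby, annex, hall]
Visit attic → queue [den, lobby, annex, hall]
Visit den → queue [lobby, annex, hall]
Visit lobby → queue [annex, hall]
Visit annex → queue [hall]
Visit hall → queue []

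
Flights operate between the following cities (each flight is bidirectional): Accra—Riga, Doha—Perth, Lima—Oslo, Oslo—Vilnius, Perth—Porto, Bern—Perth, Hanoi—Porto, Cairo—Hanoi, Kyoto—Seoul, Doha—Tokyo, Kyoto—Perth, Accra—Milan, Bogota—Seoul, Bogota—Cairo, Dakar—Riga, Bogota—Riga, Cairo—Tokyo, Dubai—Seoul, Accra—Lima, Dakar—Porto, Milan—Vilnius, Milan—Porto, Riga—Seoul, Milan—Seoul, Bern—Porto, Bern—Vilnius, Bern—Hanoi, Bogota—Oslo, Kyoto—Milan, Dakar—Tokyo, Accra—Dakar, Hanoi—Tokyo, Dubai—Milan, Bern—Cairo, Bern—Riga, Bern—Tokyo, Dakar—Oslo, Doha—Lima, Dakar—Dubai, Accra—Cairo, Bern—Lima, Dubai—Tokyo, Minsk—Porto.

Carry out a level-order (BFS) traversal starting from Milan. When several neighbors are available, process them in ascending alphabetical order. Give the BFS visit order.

Visit Milan; enqueue Accra, Dubai, Kyoto, Porto, Seoul, Vilnius → queue [Accra, Dubai, Kyoto, Porto, Seoul, Vilnius]
Visit Accra; enqueue Cairo, Dakar, Lima, Riga → queue [Dubai, Kyoto, Porto, Seoul, Vilnius, Cairo, Dakar, Lima, Riga]
Visit Dubai; enqueue Tokyo → queue [Kyoto, Porto, Seoul, Vilnius, Cairo, Dakar, Lima, Riga, Tokyo]
Visit Kyoto; enqueue Perth → queue [Porto, Seoul, Vilnius, Cairo, Dakar, Lima, Riga, Tokyo, Perth]
Visit Porto; enqueue Bern, Hanoi, Minsk → queue [Seoul, Vilnius, Cairo, Dakar, Lima, Riga, Tokyo, Perth, Bern, Hanoi, Minsk]
Visit Seoul; enqueue Bogota → queue [Vilnius, Cairo, Dakar, Lima, Riga, Tokyo, Perth, Bern, Hanoi, Minsk, Bogota]
Visit Vilnius; enqueue Oslo → queue [Cairo, Dakar, Lima, Riga, Tokyo, Perth, Bern, Hanoi, Minsk, Bogota, Oslo]
Visit Cairo → queue [Dakar, Lima, Riga, Tokyo, Perth, Bern, Hanoi, Minsk, Bogota, Oslo]
Visit Dakar → queue [Lima, Riga, Tokyo, Perth, Bern, Hanoi, Minsk, Bogota, Oslo]
Visit Lima; enqueue Doha → queue [Riga, Tokyo, Perth, Bern, Hanoi, Minsk, Bogota, Oslo, Doha]
Visit Riga → queue [Tokyo, Perth, Bern, Hanoi, Minsk, Bogota, Oslo, Doha]
Visit Tokyo → queue [Perth, Bern, Hanoi, Minsk, Bogota, Oslo, Doha]
Visit Perth → queue [Bern, Hanoi, Minsk, Bogota, Oslo, Doha]
Visit Bern → queue [Hanoi, Minsk, Bogota, Oslo, Doha]
Visit Hanoi → queue [Minsk, Bogota, Oslo, Doha]
Visit Minsk → queue [Bogota, Oslo, Doha]
Visit Bogota → queue [Oslo, Doha]
Visit Oslo → queue [Doha]
Visit Doha → queue []

Milan -> Accra -> Dubai -> Kyoto -> Porto -> Seoul -> Vilnius -> Cairo -> Dakar -> Lima -> Riga -> Tokyo -> Perth -> Bern -> Hanoi -> Minsk -> Bogota -> Oslo -> Doha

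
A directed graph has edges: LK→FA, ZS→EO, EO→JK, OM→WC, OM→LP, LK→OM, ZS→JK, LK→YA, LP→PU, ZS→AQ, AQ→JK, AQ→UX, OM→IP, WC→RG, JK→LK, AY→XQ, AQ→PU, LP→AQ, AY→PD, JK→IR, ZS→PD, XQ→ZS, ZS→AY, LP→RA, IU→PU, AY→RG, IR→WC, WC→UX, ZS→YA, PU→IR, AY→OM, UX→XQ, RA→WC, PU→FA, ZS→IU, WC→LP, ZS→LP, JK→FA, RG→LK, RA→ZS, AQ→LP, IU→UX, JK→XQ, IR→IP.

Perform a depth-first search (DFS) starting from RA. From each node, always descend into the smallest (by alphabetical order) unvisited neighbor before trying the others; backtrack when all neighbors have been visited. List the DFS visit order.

RA → WC → LP → AQ → JK → FA → IR → IP → LK → OM → YA → XQ → ZS → AY → PD → RG → EO → IU → PU → UX

Visit RA
RA → WC
WC → LP
LP → AQ
AQ → JK
JK → FA
JK → IR
IR → IP
JK → LK
LK → OM
LK → YA
JK → XQ
XQ → ZS
ZS → AY
AY → PD
AY → RG
ZS → EO
ZS → IU
IU → PU
IU → UX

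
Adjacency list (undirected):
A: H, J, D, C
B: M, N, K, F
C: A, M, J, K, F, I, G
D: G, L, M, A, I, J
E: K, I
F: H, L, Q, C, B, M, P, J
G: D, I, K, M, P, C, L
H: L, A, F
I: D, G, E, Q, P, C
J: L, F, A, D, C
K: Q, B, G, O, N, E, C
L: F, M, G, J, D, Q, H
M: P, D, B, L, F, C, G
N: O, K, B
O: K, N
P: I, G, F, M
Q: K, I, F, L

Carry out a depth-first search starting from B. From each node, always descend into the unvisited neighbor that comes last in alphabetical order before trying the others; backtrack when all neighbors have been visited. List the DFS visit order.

B → N → O → K → Q → L → M → P → I → G → D → J → F → H → A → C → E

Visit B
B → N
N → O
O → K
K → Q
Q → L
L → M
M → P
P → I
I → G
G → D
D → J
J → F
F → H
H → A
A → C
I → E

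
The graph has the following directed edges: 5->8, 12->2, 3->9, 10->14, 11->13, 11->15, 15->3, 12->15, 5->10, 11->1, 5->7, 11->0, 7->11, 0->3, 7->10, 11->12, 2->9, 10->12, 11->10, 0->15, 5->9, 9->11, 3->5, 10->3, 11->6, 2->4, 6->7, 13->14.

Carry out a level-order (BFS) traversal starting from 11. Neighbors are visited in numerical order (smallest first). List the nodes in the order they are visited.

11, 0, 1, 6, 10, 12, 13, 15, 3, 7, 14, 2, 5, 9, 4, 8

Visit 11; enqueue 0, 1, 6, 10, 12, 13, 15 → queue [0, 1, 6, 10, 12, 13, 15]
Visit 0; enqueue 3 → queue [1, 6, 10, 12, 13, 15, 3]
Visit 1 → queue [6, 10, 12, 13, 15, 3]
Visit 6; enqueue 7 → queue [10, 12, 13, 15, 3, 7]
Visit 10; enqueue 14 → queue [12, 13, 15, 3, 7, 14]
Visit 12; enqueue 2 → queue [13, 15, 3, 7, 14, 2]
Visit 13 → queue [15, 3, 7, 14, 2]
Visit 15 → queue [3, 7, 14, 2]
Visit 3; enqueue 5, 9 → queue [7, 14, 2, 5, 9]
Visit 7 → queue [14, 2, 5, 9]
Visit 14 → queue [2, 5, 9]
Visit 2; enqueue 4 → queue [5, 9, 4]
Visit 5; enqueue 8 → queue [9, 4, 8]
Visit 9 → queue [4, 8]
Visit 4 → queue [8]
Visit 8 → queue []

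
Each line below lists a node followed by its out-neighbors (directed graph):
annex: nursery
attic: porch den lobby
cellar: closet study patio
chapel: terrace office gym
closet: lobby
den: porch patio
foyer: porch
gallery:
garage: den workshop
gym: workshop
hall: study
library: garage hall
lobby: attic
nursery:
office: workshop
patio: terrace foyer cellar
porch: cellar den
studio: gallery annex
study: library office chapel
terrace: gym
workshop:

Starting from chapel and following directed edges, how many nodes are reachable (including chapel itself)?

BFS from chapel visits: chapel, terrace, office, gym, workshop
Reachable nodes: 5 of 21 total.

5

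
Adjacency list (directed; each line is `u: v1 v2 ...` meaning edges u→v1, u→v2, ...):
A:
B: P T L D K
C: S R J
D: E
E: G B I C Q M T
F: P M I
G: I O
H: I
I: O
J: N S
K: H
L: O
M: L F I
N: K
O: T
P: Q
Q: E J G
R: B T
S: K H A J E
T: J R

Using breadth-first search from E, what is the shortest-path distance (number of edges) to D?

Level 0: E
Level 1: B, C, G, I, M, Q, T
Level 2: D, F, J, K, L, O, P, R, S
Level 3: A, H, N
D first appears at level 2.

2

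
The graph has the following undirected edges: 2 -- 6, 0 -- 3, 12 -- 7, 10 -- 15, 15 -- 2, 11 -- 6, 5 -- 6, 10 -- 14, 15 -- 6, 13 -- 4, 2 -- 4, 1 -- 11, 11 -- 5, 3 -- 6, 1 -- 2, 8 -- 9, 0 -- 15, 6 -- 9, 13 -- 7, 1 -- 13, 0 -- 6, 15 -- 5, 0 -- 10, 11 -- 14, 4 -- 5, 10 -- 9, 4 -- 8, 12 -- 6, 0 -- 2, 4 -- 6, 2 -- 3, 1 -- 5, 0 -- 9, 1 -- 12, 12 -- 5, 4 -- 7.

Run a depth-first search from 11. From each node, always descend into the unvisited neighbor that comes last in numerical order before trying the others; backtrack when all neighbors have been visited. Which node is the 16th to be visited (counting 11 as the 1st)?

5

Visit 11
11 → 14
14 → 10
10 → 15
15 → 6
6 → 12
12 → 7
7 → 13
13 → 4
4 → 8
8 → 9
9 → 0
0 → 3
3 → 2
2 → 1
1 → 5

Visit order: 11, 14, 10, 15, 6, 12, 7, 13, 4, 8, 9, 0, 3, 2, 1, 5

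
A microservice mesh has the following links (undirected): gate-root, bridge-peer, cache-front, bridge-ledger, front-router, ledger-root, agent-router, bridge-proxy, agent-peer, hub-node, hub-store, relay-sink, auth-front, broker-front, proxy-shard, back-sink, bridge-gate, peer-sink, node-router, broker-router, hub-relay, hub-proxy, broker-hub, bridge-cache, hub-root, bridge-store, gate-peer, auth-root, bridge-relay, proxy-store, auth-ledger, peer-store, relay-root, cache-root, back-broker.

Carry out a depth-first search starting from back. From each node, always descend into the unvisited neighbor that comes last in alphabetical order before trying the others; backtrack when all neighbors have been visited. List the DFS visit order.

back, sink, relay, root, ledger, bridge, store, proxy, shard, hub, node, router, front, cache, broker, auth, agent, peer, gate

Visit back
back → sink
sink → relay
relay → root
root → ledger
ledger → bridge
bridge → store
store → proxy
proxy → shard
proxy → hub
hub → node
node → router
router → front
front → cache
front → broker
front → auth
router → agent
agent → peer
peer → gate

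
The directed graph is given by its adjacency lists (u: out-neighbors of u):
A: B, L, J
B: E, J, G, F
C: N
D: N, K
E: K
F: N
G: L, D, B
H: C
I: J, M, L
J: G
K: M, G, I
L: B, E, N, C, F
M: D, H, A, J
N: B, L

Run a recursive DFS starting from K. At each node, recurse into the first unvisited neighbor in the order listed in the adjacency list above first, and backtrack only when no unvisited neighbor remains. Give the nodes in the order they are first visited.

Visit K
K → M
M → D
D → N
N → B
B → E
B → J
J → G
G → L
L → C
L → F
M → H
M → A
K → I

K, M, D, N, B, E, J, G, L, C, F, H, A, I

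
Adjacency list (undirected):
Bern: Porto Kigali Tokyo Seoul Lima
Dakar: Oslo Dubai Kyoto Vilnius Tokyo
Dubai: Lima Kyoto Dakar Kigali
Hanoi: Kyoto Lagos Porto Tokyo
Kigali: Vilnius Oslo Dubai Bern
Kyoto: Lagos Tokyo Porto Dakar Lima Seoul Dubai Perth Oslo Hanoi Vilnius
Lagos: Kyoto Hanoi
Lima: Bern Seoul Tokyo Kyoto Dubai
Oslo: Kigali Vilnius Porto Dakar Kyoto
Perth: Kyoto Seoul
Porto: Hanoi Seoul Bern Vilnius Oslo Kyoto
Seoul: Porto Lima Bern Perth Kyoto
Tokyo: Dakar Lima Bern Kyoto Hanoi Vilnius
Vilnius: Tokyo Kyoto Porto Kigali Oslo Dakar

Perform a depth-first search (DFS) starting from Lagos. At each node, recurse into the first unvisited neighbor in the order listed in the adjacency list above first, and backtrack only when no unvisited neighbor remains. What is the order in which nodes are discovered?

Visit Lagos
Lagos → Kyoto
Kyoto → Tokyo
Tokyo → Dakar
Dakar → Oslo
Oslo → Kigali
Kigali → Vilnius
Vilnius → Porto
Porto → Hanoi
Porto → Seoul
Seoul → Lima
Lima → Bern
Lima → Dubai
Seoul → Perth

Lagos, Kyoto, Tokyo, Dakar, Oslo, Kigali, Vilnius, Porto, Hanoi, Seoul, Lima, Bern, Dubai, Perth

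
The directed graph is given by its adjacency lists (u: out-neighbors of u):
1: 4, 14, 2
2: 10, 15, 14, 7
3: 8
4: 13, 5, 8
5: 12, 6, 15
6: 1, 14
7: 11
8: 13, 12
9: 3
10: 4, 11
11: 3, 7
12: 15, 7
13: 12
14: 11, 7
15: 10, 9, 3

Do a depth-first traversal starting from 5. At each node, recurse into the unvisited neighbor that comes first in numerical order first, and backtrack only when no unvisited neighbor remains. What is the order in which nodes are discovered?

Visit 5
5 → 6
6 → 1
1 → 2
2 → 7
7 → 11
11 → 3
3 → 8
8 → 12
12 → 15
15 → 9
15 → 10
10 → 4
4 → 13
2 → 14

5, 6, 1, 2, 7, 11, 3, 8, 12, 15, 9, 10, 4, 13, 14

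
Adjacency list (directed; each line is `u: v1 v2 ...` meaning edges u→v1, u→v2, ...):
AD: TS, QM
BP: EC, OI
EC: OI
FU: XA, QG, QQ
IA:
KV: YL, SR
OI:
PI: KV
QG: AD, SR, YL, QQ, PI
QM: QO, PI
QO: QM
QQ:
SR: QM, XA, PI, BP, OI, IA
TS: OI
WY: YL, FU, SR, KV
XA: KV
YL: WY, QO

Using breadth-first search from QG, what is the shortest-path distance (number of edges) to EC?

Level 0: QG
Level 1: AD, PI, QQ, SR, YL
Level 2: BP, IA, KV, OI, QM, QO, TS, WY, XA
Level 3: EC, FU
EC first appears at level 3.

3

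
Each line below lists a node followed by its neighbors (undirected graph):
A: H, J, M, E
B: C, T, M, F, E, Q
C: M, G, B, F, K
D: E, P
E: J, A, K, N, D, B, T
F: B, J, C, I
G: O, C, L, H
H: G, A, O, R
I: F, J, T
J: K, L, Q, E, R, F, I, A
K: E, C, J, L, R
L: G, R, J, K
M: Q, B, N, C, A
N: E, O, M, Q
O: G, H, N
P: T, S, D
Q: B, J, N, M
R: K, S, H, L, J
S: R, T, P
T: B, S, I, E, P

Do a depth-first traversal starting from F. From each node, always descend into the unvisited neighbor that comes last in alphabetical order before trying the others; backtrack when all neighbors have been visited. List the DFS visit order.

Visit F
F → J
J → R
R → S
S → T
T → P
P → D
D → E
E → N
N → Q
Q → M
M → C
C → K
K → L
L → G
G → O
O → H
H → A
C → B
T → I

F, J, R, S, T, P, D, E, N, Q, M, C, K, L, G, O, H, A, B, I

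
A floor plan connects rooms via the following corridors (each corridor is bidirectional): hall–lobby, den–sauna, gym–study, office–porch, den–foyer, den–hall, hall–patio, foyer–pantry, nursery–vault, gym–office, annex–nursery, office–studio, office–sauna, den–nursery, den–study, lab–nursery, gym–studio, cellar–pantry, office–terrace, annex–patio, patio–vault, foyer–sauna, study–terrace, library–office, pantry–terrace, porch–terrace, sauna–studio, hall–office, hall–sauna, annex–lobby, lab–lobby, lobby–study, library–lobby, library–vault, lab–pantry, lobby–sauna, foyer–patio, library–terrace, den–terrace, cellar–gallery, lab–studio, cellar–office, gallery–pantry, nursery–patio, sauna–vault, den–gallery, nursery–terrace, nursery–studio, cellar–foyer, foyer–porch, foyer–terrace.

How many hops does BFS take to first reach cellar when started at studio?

2

Level 0: studio
Level 1: gym, lab, nursery, office, sauna
Level 2: annex, cellar, den, foyer, hall, library, lobby, pantry, patio, porch, study, terrace, vault
Level 3: gallery
cellar first appears at level 2.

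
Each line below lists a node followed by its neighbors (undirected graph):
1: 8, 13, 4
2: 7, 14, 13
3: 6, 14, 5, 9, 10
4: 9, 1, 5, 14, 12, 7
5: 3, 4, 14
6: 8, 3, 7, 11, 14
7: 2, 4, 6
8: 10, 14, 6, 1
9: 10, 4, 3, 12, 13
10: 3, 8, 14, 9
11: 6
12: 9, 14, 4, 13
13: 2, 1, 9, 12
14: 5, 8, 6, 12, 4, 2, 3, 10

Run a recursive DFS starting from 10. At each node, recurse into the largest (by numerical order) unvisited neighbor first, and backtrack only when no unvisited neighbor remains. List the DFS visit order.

10 → 14 → 12 → 13 → 9 → 4 → 7 → 6 → 11 → 8 → 1 → 3 → 5 → 2

Visit 10
10 → 14
14 → 12
12 → 13
13 → 9
9 → 4
4 → 7
7 → 6
6 → 11
6 → 8
8 → 1
6 → 3
3 → 5
7 → 2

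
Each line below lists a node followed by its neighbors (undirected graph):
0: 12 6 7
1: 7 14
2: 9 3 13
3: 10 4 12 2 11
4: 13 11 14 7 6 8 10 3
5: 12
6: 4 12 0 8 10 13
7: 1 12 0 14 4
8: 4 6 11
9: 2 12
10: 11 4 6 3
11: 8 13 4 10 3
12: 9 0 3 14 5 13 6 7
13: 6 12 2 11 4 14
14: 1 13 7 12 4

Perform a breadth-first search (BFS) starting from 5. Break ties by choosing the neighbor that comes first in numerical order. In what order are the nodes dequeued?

Visit 5; enqueue 12 → queue [12]
Visit 12; enqueue 0, 3, 6, 7, 9, 13, 14 → queue [0, 3, 6, 7, 9, 13, 14]
Visit 0 → queue [3, 6, 7, 9, 13, 14]
Visit 3; enqueue 2, 4, 10, 11 → queue [6, 7, 9, 13, 14, 2, 4, 10, 11]
Visit 6; enqueue 8 → queue [7, 9, 13, 14, 2, 4, 10, 11, 8]
Visit 7; enqueue 1 → queue [9, 13, 14, 2, 4, 10, 11, 8, 1]
Visit 9 → queue [13, 14, 2, 4, 10, 11, 8, 1]
Visit 13 → queue [14, 2, 4, 10, 11, 8, 1]
Visit 14 → queue [2, 4, 10, 11, 8, 1]
Visit 2 → queue [4, 10, 11, 8, 1]
Visit 4 → queue [10, 11, 8, 1]
Visit 10 → queue [11, 8, 1]
Visit 11 → queue [8, 1]
Visit 8 → queue [1]
Visit 1 → queue []

5, 12, 0, 3, 6, 7, 9, 13, 14, 2, 4, 10, 11, 8, 1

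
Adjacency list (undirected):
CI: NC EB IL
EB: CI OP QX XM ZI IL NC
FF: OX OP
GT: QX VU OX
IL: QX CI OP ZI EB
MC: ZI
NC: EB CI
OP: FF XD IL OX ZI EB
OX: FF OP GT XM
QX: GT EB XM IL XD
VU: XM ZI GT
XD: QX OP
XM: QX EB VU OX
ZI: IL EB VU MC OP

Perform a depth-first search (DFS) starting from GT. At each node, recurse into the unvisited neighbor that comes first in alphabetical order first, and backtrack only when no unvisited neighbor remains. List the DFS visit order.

Visit GT
GT → OX
OX → FF
FF → OP
OP → EB
EB → CI
CI → IL
IL → QX
QX → XD
QX → XM
XM → VU
VU → ZI
ZI → MC
CI → NC

GT OX FF OP EB CI IL QX XD XM VU ZI MC NC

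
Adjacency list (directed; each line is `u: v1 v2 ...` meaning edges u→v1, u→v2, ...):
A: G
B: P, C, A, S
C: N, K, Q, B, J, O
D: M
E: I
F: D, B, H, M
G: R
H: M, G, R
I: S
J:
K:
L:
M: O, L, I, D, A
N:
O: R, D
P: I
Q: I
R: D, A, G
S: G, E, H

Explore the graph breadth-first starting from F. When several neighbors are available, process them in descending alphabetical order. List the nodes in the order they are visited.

F → M → H → D → B → O → L → I → A → R → G → S → P → C → E → Q → N → K → J

Visit F; enqueue M, H, D, B → queue [M, H, D, B]
Visit M; enqueue O, L, I, A → queue [H, D, B, O, L, I, A]
Visit H; enqueue R, G → queue [D, B, O, L, I, A, R, G]
Visit D → queue [B, O, L, I, A, R, G]
Visit B; enqueue S, P, C → queue [O, L, I, A, R, G, S, P, C]
Visit O → queue [L, I, A, R, G, S, P, C]
Visit L → queue [I, A, R, G, S, P, C]
Visit I → queue [A, R, G, S, P, C]
Visit A → queue [R, G, S, P, C]
Visit R → queue [G, S, P, C]
Visit G → queue [S, P, C]
Visit S; enqueue E → queue [P, C, E]
Visit P → queue [C, E]
Visit C; enqueue Q, N, K, J → queue [E, Q, N, K, J]
Visit E → queue [Q, N, K, J]
Visit Q → queue [N, K, J]
Visit N → queue [K, J]
Visit K → queue [J]
Visit J → queue []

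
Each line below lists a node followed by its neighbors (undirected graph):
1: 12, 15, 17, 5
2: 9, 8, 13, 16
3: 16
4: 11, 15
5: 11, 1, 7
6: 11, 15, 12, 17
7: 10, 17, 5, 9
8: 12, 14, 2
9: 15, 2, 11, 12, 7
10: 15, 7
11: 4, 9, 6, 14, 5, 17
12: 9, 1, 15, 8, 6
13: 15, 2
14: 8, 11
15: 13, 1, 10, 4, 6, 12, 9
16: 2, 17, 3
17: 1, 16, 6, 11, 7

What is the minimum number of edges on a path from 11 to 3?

Level 0: 11
Level 1: 4, 5, 6, 9, 14, 17
Level 2: 1, 2, 7, 8, 12, 15, 16
Level 3: 3, 10, 13
3 first appears at level 3.

3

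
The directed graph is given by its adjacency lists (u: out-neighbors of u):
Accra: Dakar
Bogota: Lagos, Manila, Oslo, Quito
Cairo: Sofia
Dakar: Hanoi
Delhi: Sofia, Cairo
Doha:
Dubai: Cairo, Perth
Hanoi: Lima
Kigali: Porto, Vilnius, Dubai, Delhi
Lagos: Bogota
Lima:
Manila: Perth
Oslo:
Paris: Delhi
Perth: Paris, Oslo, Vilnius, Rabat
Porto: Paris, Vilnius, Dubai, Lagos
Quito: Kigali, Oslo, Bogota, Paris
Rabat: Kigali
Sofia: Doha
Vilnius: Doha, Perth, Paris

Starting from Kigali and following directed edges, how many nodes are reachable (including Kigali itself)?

16

BFS from Kigali visits: Kigali, Delhi, Dubai, Porto, Vilnius, Cairo, Sofia, Perth, Lagos, Paris, Doha, Oslo, Rabat, Bogota, Manila, Quito
Reachable nodes: 16 of 20 total.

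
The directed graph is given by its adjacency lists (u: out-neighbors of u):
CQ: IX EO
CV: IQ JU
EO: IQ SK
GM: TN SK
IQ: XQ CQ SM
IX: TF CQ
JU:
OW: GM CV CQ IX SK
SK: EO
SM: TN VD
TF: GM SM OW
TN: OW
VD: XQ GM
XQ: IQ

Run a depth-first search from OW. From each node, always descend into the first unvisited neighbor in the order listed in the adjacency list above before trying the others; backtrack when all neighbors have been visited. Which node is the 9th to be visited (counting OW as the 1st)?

Visit OW
OW → GM
GM → TN
GM → SK
SK → EO
EO → IQ
IQ → XQ
IQ → CQ
CQ → IX
IX → TF
TF → SM
SM → VD
OW → CV
CV → JU

Visit order: OW, GM, TN, SK, EO, IQ, XQ, CQ, IX, TF, SM, VD, CV, JU

IX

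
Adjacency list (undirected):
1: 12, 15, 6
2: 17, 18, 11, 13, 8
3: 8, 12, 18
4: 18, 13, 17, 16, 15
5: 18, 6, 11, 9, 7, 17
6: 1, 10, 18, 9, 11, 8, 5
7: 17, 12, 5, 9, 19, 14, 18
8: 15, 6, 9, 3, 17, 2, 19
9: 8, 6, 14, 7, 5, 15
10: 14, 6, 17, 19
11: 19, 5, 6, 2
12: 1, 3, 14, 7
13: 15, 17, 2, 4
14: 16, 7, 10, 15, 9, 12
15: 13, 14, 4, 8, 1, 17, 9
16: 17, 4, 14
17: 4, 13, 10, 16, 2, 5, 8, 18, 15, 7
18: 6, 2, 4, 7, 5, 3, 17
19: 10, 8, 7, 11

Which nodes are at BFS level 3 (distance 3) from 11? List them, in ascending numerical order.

3, 4, 12, 14, 15, 16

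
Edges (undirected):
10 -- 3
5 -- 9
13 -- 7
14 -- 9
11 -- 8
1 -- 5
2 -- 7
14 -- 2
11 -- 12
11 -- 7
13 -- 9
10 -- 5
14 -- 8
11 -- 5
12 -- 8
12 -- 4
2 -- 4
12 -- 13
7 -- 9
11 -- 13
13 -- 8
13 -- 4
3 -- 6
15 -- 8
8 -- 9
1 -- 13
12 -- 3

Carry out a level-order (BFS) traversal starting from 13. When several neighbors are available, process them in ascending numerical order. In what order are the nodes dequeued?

13, 1, 4, 7, 8, 9, 11, 12, 5, 2, 14, 15, 3, 10, 6

Visit 13; enqueue 1, 4, 7, 8, 9, 11, 12 → queue [1, 4, 7, 8, 9, 11, 12]
Visit 1; enqueue 5 → queue [4, 7, 8, 9, 11, 12, 5]
Visit 4; enqueue 2 → queue [7, 8, 9, 11, 12, 5, 2]
Visit 7 → queue [8, 9, 11, 12, 5, 2]
Visit 8; enqueue 14, 15 → queue [9, 11, 12, 5, 2, 14, 15]
Visit 9 → queue [11, 12, 5, 2, 14, 15]
Visit 11 → queue [12, 5, 2, 14, 15]
Visit 12; enqueue 3 → queue [5, 2, 14, 15, 3]
Visit 5; enqueue 10 → queue [2, 14, 15, 3, 10]
Visit 2 → queue [14, 15, 3, 10]
Visit 14 → queue [15, 3, 10]
Visit 15 → queue [3, 10]
Visit 3; enqueue 6 → queue [10, 6]
Visit 10 → queue [6]
Visit 6 → queue []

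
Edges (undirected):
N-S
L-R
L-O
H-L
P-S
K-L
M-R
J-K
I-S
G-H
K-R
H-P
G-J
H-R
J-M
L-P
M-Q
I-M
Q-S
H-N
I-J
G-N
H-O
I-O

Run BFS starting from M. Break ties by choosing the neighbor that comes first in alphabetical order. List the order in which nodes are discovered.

M -> I -> J -> Q -> R -> O -> S -> G -> K -> H -> L -> N -> P

Visit M; enqueue I, J, Q, R → queue [I, J, Q, R]
Visit I; enqueue O, S → queue [J, Q, R, O, S]
Visit J; enqueue G, K → queue [Q, R, O, S, G, K]
Visit Q → queue [R, O, S, G, K]
Visit R; enqueue H, L → queue [O, S, G, K, H, L]
Visit O → queue [S, G, K, H, L]
Visit S; enqueue N, P → queue [G, K, H, L, N, P]
Visit G → queue [K, H, L, N, P]
Visit K → queue [H, L, N, P]
Visit H → queue [L, N, P]
Visit L → queue [N, P]
Visit N → queue [P]
Visit P → queue []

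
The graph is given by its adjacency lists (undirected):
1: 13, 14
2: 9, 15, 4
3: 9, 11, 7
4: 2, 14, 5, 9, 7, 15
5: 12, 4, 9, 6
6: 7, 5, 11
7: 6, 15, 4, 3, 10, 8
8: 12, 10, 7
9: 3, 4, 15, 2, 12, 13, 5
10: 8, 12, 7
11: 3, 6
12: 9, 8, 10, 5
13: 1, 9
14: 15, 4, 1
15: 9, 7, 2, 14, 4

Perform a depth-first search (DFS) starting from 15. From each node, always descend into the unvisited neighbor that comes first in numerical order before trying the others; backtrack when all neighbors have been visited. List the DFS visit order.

15 → 2 → 4 → 5 → 6 → 7 → 3 → 9 → 12 → 8 → 10 → 13 → 1 → 14 → 11

Visit 15
15 → 2
2 → 4
4 → 5
5 → 6
6 → 7
7 → 3
3 → 9
9 → 12
12 → 8
8 → 10
9 → 13
13 → 1
1 → 14
3 → 11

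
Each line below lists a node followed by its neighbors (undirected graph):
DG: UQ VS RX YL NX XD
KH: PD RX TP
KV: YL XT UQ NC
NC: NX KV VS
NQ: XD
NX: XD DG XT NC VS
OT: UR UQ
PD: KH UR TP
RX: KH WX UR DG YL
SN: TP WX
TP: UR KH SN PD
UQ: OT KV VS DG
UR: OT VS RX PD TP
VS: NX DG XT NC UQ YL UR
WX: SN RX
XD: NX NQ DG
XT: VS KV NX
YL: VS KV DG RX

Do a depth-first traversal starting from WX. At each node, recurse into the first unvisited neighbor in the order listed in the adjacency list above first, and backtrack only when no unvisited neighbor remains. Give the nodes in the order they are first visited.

Visit WX
WX → SN
SN → TP
TP → UR
UR → OT
OT → UQ
UQ → KV
KV → YL
YL → VS
VS → NX
NX → XD
XD → NQ
XD → DG
DG → RX
RX → KH
KH → PD
NX → XT
NX → NC

WX, SN, TP, UR, OT, UQ, KV, YL, VS, NX, XD, NQ, DG, RX, KH, PD, XT, NC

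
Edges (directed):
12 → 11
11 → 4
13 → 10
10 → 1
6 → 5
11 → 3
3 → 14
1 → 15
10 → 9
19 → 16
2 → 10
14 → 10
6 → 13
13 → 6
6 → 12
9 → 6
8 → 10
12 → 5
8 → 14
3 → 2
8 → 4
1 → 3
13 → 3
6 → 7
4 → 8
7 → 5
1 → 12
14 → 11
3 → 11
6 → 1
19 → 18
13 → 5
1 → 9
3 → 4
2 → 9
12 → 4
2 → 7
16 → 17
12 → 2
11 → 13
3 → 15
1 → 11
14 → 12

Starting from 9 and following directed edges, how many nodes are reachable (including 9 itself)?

15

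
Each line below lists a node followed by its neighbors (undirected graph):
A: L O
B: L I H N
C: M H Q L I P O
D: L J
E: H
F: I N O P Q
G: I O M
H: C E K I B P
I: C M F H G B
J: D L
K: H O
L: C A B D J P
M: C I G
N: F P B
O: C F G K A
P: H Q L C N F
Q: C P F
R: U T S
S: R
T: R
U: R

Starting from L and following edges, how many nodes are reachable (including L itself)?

17

BFS from L visits: L, A, B, C, D, J, P, O, H, I, N, M, Q, F, G, K, E
Reachable nodes: 17 of 21 total.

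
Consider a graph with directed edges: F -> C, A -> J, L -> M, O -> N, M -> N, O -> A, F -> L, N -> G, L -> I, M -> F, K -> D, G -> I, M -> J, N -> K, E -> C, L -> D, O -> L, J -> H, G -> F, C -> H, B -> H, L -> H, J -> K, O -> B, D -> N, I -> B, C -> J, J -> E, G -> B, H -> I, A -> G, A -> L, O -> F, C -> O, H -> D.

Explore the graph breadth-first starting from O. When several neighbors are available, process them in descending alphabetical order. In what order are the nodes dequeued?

Visit O; enqueue N, L, F, B, A → queue [N, L, F, B, A]
Visit N; enqueue K, G → queue [L, F, B, A, K, G]
Visit L; enqueue M, I, H, D → queue [F, B, A, K, G, M, I, H, D]
Visit F; enqueue C → queue [B, A, K, G, M, I, H, D, C]
Visit B → queue [A, K, G, M, I, H, D, C]
Visit A; enqueue J → queue [K, G, M, I, H, D, C, J]
Visit K → queue [G, M, I, H, D, C, J]
Visit G → queue [M, I, H, D, C, J]
Visit M → queue [I, H, D, C, J]
Visit I → queue [H, D, C, J]
Visit H → queue [D, C, J]
Visit D → queue [C, J]
Visit C → queue [J]
Visit J; enqueue E → queue [E]
Visit E → queue []

O → N → L → F → B → A → K → G → M → I → H → D → C → J → E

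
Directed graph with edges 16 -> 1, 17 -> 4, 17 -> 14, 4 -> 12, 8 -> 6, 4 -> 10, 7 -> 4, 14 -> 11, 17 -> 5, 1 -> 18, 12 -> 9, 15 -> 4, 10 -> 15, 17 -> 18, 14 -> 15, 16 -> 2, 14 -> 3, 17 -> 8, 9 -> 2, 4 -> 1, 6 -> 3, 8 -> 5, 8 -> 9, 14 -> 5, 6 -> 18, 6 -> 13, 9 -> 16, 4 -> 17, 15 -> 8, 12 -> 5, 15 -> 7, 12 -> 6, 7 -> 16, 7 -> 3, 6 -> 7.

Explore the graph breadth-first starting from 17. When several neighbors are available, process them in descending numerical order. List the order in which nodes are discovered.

17 -> 18 -> 14 -> 8 -> 5 -> 4 -> 15 -> 11 -> 3 -> 9 -> 6 -> 12 -> 10 -> 1 -> 7 -> 16 -> 2 -> 13

Visit 17; enqueue 18, 14, 8, 5, 4 → queue [18, 14, 8, 5, 4]
Visit 18 → queue [14, 8, 5, 4]
Visit 14; enqueue 15, 11, 3 → queue [8, 5, 4, 15, 11, 3]
Visit 8; enqueue 9, 6 → queue [5, 4, 15, 11, 3, 9, 6]
Visit 5 → queue [4, 15, 11, 3, 9, 6]
Visit 4; enqueue 12, 10, 1 → queue [15, 11, 3, 9, 6, 12, 10, 1]
Visit 15; enqueue 7 → queue [11, 3, 9, 6, 12, 10, 1, 7]
Visit 11 → queue [3, 9, 6, 12, 10, 1, 7]
Visit 3 → queue [9, 6, 12, 10, 1, 7]
Visit 9; enqueue 16, 2 → queue [6, 12, 10, 1, 7, 16, 2]
Visit 6; enqueue 13 → queue [12, 10, 1, 7, 16, 2, 13]
Visit 12 → queue [10, 1, 7, 16, 2, 13]
Visit 10 → queue [1, 7, 16, 2, 13]
Visit 1 → queue [7, 16, 2, 13]
Visit 7 → queue [16, 2, 13]
Visit 16 → queue [2, 13]
Visit 2 → queue [13]
Visit 13 → queue []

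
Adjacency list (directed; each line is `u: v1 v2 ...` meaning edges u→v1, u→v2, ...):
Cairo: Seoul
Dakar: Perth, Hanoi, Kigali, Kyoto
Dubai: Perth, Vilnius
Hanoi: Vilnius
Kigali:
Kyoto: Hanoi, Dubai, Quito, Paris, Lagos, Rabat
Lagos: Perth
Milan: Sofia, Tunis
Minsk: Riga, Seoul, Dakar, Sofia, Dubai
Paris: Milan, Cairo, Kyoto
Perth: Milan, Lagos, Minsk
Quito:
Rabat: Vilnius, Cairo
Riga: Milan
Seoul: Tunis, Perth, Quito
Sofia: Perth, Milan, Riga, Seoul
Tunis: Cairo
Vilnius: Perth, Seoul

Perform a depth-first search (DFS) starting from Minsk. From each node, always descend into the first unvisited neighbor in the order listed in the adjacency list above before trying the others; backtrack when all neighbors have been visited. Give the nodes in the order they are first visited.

Minsk Riga Milan Sofia Perth Lagos Seoul Tunis Cairo Quito Dakar Hanoi Vilnius Kigali Kyoto Dubai Paris Rabat

Visit Minsk
Minsk → Riga
Riga → Milan
Milan → Sofia
Sofia → Perth
Perth → Lagos
Sofia → Seoul
Seoul → Tunis
Tunis → Cairo
Seoul → Quito
Minsk → Dakar
Dakar → Hanoi
Hanoi → Vilnius
Dakar → Kigali
Dakar → Kyoto
Kyoto → Dubai
Kyoto → Paris
Kyoto → Rabat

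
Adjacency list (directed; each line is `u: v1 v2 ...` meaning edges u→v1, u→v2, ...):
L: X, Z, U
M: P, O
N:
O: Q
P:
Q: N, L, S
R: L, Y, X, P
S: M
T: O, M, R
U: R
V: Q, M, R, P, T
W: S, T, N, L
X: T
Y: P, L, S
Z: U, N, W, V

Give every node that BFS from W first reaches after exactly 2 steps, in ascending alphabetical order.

Level 0: W
Level 1: L, N, S, T
Level 2: M, O, R, U, X, Z
Level 3: P, Q, V, Y

M, O, R, U, X, Z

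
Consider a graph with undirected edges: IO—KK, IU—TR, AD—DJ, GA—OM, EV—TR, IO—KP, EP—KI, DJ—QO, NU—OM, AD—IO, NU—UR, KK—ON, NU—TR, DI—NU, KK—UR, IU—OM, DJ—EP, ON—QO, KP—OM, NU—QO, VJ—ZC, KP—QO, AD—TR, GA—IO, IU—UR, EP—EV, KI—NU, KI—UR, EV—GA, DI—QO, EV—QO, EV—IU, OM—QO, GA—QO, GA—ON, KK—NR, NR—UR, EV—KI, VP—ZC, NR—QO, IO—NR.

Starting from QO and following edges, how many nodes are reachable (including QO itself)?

18

BFS from QO visits: QO, DI, DJ, EV, GA, KP, NR, NU, OM, ON, AD, EP, IU, KI, TR, IO, KK, UR
Reachable nodes: 18 of 21 total.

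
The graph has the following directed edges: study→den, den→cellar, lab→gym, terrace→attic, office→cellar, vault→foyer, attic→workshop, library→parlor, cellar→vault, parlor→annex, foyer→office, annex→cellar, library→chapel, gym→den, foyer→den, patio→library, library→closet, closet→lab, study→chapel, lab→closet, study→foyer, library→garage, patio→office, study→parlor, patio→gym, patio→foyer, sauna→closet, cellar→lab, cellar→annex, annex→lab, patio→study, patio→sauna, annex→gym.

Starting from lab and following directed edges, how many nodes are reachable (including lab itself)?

9

BFS from lab visits: lab, gym, closet, den, cellar, vault, annex, foyer, office
Reachable nodes: 9 of 19 total.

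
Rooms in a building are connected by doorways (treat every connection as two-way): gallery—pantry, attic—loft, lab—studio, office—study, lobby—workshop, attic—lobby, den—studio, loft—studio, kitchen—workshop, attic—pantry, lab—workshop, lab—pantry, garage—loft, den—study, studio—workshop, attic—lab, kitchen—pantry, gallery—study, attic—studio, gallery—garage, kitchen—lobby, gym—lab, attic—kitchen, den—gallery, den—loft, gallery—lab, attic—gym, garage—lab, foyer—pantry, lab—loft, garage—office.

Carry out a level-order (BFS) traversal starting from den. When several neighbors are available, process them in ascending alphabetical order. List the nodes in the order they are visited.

den -> gallery -> loft -> studio -> study -> garage -> lab -> pantry -> attic -> workshop -> office -> gym -> foyer -> kitchen -> lobby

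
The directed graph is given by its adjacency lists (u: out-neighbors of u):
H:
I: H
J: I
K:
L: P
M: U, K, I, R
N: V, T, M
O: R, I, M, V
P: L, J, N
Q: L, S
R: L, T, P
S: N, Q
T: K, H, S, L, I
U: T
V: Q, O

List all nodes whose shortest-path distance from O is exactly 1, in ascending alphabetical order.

I, M, R, V

Level 0: O
Level 1: I, M, R, V
Level 2: H, K, L, P, Q, T, U
Level 3: J, N, S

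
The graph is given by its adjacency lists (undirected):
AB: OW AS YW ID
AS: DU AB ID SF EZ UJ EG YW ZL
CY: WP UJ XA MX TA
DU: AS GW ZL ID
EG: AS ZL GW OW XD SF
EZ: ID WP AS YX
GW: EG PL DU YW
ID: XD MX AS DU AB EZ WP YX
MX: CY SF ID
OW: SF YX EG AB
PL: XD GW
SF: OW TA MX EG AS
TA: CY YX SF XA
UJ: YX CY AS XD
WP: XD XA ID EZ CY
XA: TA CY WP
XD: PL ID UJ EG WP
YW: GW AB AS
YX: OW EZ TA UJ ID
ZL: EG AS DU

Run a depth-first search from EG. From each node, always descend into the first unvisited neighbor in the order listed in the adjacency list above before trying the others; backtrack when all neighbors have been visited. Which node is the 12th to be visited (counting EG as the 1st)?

Visit EG
EG → AS
AS → DU
DU → GW
GW → PL
PL → XD
XD → ID
ID → MX
MX → CY
CY → WP
WP → XA
XA → TA
TA → YX
YX → OW
OW → SF
OW → AB
AB → YW
YX → EZ
YX → UJ
DU → ZL

Visit order: EG, AS, DU, GW, PL, XD, ID, MX, CY, WP, XA, TA, YX, OW, SF, AB, YW, EZ, UJ, ZL

TA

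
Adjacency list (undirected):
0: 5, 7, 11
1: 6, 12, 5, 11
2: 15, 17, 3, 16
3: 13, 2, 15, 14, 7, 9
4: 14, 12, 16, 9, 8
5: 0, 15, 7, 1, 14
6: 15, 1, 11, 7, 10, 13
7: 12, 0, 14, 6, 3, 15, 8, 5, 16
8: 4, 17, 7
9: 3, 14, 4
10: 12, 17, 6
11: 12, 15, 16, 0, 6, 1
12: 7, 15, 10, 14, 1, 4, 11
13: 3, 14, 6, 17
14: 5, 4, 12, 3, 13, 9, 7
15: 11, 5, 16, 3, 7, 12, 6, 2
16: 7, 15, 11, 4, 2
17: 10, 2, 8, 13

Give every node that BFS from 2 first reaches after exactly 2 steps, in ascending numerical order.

4, 5, 6, 7, 8, 9, 10, 11, 12, 13, 14

Level 0: 2
Level 1: 3, 15, 16, 17
Level 2: 4, 5, 6, 7, 8, 9, 10, 11, 12, 13, 14
Level 3: 0, 1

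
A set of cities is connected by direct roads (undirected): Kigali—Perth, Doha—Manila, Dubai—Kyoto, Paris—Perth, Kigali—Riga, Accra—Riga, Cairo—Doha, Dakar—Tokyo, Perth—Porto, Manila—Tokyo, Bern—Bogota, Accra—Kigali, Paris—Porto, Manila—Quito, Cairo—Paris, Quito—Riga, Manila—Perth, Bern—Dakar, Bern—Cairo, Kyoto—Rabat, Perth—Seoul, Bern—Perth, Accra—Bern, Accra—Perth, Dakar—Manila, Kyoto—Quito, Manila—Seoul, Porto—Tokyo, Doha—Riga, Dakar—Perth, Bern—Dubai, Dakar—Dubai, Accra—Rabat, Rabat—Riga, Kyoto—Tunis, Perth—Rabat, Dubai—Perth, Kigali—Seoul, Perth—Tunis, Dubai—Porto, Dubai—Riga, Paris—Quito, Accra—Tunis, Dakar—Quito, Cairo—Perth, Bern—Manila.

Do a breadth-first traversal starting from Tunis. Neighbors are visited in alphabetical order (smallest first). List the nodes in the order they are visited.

Tunis → Accra → Kyoto → Perth → Bern → Kigali → Rabat → Riga → Dubai → Quito → Cairo → Dakar → Manila → Paris → Porto → Seoul → Bogota → Doha → Tokyo

Visit Tunis; enqueue Accra, Kyoto, Perth → queue [Accra, Kyoto, Perth]
Visit Accra; enqueue Bern, Kigali, Rabat, Riga → queue [Kyoto, Perth, Bern, Kigali, Rabat, Riga]
Visit Kyoto; enqueue Dubai, Quito → queue [Perth, Bern, Kigali, Rabat, Riga, Dubai, Quito]
Visit Perth; enqueue Cairo, Dakar, Manila, Paris, Porto, Seoul → queue [Bern, Kigali, Rabat, Riga, Dubai, Quito, Cairo, Dakar, Manila, Paris, Porto, Seoul]
Visit Bern; enqueue Bogota → queue [Kigali, Rabat, Riga, Dubai, Quito, Cairo, Dakar, Manila, Paris, Porto, Seoul, Bogota]
Visit Kigali → queue [Rabat, Riga, Dubai, Quito, Cairo, Dakar, Manila, Paris, Porto, Seoul, Bogota]
Visit Rabat → queue [Riga, Dubai, Quito, Cairo, Dakar, Manila, Paris, Porto, Seoul, Bogota]
Visit Riga; enqueue Doha → queue [Dubai, Quito, Cairo, Dakar, Manila, Paris, Porto, Seoul, Bogota, Doha]
Visit Dubai → queue [Quito, Cairo, Dakar, Manila, Paris, Porto, Seoul, Bogota, Doha]
Visit Quito → queue [Cairo, Dakar, Manila, Paris, Porto, Seoul, Bogota, Doha]
Visit Cairo → queue [Dakar, Manila, Paris, Porto, Seoul, Bogota, Doha]
Visit Dakar; enqueue Tokyo → queue [Manila, Paris, Porto, Seoul, Bogota, Doha, Tokyo]
Visit Manila → queue [Paris, Porto, Seoul, Bogota, Doha, Tokyo]
Visit Paris → queue [Porto, Seoul, Bogota, Doha, Tokyo]
Visit Porto → queue [Seoul, Bogota, Doha, Tokyo]
Visit Seoul → queue [Bogota, Doha, Tokyo]
Visit Bogota → queue [Doha, Tokyo]
Visit Doha → queue [Tokyo]
Visit Tokyo → queue []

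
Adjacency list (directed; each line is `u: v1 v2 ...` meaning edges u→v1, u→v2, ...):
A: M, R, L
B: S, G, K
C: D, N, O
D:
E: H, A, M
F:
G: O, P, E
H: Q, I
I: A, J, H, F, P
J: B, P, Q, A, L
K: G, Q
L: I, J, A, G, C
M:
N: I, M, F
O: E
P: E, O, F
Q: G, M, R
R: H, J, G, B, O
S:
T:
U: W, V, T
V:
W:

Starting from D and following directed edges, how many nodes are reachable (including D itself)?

BFS from D visits: D
Reachable nodes: 1 of 23 total.

1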